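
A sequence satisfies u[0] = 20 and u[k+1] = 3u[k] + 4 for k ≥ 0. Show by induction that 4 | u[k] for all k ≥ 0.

Base case: u[0] = 20 = 4·5, so 4 | u[0].
Assume 4 | u[j], so u[j] = 4t for some integer t.
Then u[j+1] = 3u[j] + 4 = 3·(4t) + 4 = 4(3t + 1), so 4 | u[j+1].
Hence 4 | u[k] for every k ≥ 0, by induction.

4 | u[k]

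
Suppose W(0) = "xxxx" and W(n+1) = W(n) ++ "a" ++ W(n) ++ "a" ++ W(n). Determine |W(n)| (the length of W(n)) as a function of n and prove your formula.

Claim: |W(n)| = 5·3^n − 1.

Base case: |W(0)| = 4, and 5·3^0 − 1 = 4.
Assume |W(r)| = 5·3^r − 1.
Then |W(r+1)| = 3|W(r)| + 2 = 3(5·3^r − 1) + 2 = 5·3^{r+1} − 3 + 2 = 5·3^{r+1} − 1.
Hence |W(n)| = 5·3^n − 1 for every n ≥ 0, by induction.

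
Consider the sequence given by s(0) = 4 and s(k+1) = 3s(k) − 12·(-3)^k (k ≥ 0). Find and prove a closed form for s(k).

Claim: s(k) = 2·3^k + 2·(-3)^k.

Base case: s(0) = 4, and 2·3^0 + 2·(-3)^0 = 2 + 2 = 4.
Assume s(r) = 2·3^r + 2·(-3)^r for some r ≥ 0.
Then s(r+1) = 3s(r) − 12·(-3)^r = 3·(2·3^r + 2·(-3)^r) − 12·(-3)^r = 2·3^{r+1} + 6·(-3)^r − 12·(-3)^r = 2·3^{r+1} − 6·(-3)^r = 2·3^{r+1} + 2·(-3)^{r+1}.
This completes the inductive step, so s(k) = 2·3^k + 2·(-3)^k for all k ≥ 0.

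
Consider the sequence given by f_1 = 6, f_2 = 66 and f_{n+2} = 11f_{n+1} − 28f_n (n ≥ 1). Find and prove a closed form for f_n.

Claim: f_n = 2·7^n − 2·4^n.

Base cases: f_1 = 6 and 2·7^1 − 2·4^1 = 6; f_2 = 66 and 2·7^2 − 2·4^2 = 66.
Assume f_j = 2·7^j − 2·4^j for all 1 ≤ j ≤ r, where r ≥ 2.
Then f_{r+1} = 11f_r − 28f_{r−1} = 11·(2·7^r − 2·4^r) − 28·(2·7^{r−1} − 2·4^{r−1}) = 2·(11·7 − 28)7^{r−1} − 2·(11·4 − 28)4^{r−1} = 98·7^{r−1} − 32·4^{r−1} = 2·7^{r+1} − 2·4^{r+1}.
Hence f_n = 2·7^n − 2·4^n for every n ≥ 1, by strong induction.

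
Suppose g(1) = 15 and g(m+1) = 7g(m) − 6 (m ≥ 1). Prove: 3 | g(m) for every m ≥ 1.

Base case: g(1) = 15 = 3·5, so 3 | g(1).
Assume 3 | g(j), so g(j) = 3t for some integer t.
Then g(j+1) = 7g(j) − 6 = 7·(3t) − 6 = 3(7t − 2), so 3 | g(j+1).
By induction, 3 | g(m) for all m ≥ 1.

3 | g(m)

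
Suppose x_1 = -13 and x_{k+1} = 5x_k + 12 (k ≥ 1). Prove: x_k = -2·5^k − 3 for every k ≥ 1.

Base case: x_1 = -13, and -2·5^1 − 3 = -10 − 3 = -13.
Assume x_j = -2·5^j − 3 for some j ≥ 1.
Then x_{j+1} = 5x_j + 12 = 5·(-2·5^j − 3) + 12 = -10·5^j − 15 + 12 = -2·5^{j+1} − 3.
By induction, x_k = -2·5^k − 3 for all k ≥ 1.

x_k = -2·5^k − 3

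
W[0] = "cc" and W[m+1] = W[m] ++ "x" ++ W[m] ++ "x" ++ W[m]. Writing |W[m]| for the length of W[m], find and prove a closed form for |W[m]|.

Claim: |W[m]| = 3^{m+1} − 1.

Base case: |W[0]| = 2, and 3^{0+1} − 1 = 2.
Assume |W[j]| = 3^{j+1} − 1.
Then |W[j+1]| = 3|W[j]| + 2 = 3(3^{j+1} − 1) + 2 = 3^{j+2} − 3 + 2 = 3^{j+2} − 1.
This completes the inductive step, so |W[m]| = 3^{m+1} − 1 for all m ≥ 0.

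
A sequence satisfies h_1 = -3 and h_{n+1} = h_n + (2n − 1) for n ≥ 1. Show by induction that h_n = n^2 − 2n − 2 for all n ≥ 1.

Base case: h_1 = -3, and 1^2 − 2·1 − 2 = -3.
Assume h_r = r^2 − 2r − 2.
Then h_{r+1} = h_r + (2r − 1) = (r^2 − 2r − 2) + (2r − 1) = r^2 − 3,
and (r+1)^2 − 2·(r+1) − 2 = r^2 − 3.
Hence h_n = n^2 − 2n − 2 for every n ≥ 1, by induction.

h_n = n^2 − 2n − 2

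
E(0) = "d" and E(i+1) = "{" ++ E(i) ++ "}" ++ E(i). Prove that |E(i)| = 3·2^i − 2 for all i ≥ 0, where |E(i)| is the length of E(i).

Base case: |E(0)| = 1, and 3·2^0 − 2 = 1.
Assume |E(r)| = 3·2^r − 2.
Then |E(r+1)| = 1 + |E(r)| + 1 + |E(r)| = 2|E(r)| + 2 = 2(3·2^r − 2) + 2 = 3·2^{r+1} − 4 + 2 = 3·2^{r+1} − 2.
This completes the inductive step, so |E(i)| = 3·2^i − 2 for all i ≥ 0.

|E(i)| = 3·2^i − 2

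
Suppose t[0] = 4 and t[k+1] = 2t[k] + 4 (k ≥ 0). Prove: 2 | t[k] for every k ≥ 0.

Base case: t[0] = 4 = 2·2, so 2 | t[0].
Assume 2 | t[m], so t[m] = 2s for some integer s.
Then t[m+1] = 2t[m] + 4 = 2·(2s) + 4 = 2(2s + 2), so 2 | t[m+1].
By induction, 2 | t[k] for all k ≥ 0.

2 | t[k]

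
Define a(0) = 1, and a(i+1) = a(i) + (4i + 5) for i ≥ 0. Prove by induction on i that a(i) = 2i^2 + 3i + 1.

Base case: a(0) = 1, and 2·0^2 + 3·0 + 1 = 1.
Assume a(r) = 2r^2 + 3r + 1.
Then a(r+1) = a(r) + (4r + 5) = (2r^2 + 3r + 1) + (4r + 5) = 2r^2 + 7r + 6,
and 2·(r+1)^2 + 3·(r+1) + 1 = 2r^2 + 7r + 6.
Hence a(i) = 2i^2 + 3i + 1 for every i ≥ 0, by induction.

a(i) = 2i^2 + 3i + 1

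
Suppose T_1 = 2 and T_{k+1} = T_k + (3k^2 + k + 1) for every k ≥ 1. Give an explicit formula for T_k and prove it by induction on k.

Claim: T_k = k^3 − k^2 + k + 1.

Base case: T_1 = 2, and 1^3 − 1^2 + 1 + 1 = 2.
Assume T_r = r^3 − r^2 + r + 1.
Then T_{r+1} = T_r + (3r^2 + r + 1) = (r^3 − r^2 + r + 1) + (3r^2 + r + 1) = r^3 + 2r^2 + 2r + 2,
and (r+1)^3 − (r+1)^2 + (r+1) + 1 = r^3 + 2r^2 + 2r + 2.
Hence T_k = k^3 − k^2 + k + 1 for every k ≥ 1, by induction.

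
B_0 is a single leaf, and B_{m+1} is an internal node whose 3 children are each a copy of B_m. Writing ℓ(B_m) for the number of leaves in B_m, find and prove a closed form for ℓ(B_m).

Claim: ℓ(B_m) = 3^m.

Base case: ℓ(B_0) = 1, and 3^0 = 1.
Assume ℓ(B_k) = 3^k.
Then ℓ(B_{k+1}) = 3·ℓ(B_k) = 3·3^k = 3^{k+1}.
By induction, ℓ(B_m) = 3^m for all m ≥ 0.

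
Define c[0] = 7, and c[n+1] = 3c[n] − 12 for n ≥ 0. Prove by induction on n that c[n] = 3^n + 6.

Base case: c[0] = 7, and 3^0 + 6 = 1 + 6 = 7.
Assume c[k] = 3^k + 6 for some k ≥ 0.
Then c[k+1] = 3c[k] − 12 = 3·(3^k + 6) − 12 = 3^{k+1} + 18 − 12 = 3^{k+1} + 6.
So the formula holds for k+1, and by induction c[n] = 3^n + 6 for all n ≥ 0.

c[n] = 3^n + 6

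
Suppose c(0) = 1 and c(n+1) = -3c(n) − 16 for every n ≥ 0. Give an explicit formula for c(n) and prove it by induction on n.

Claim: c(n) = 5·(-3)^n − 4.

Base case: c(0) = 1, and 5·(-3)^0 − 4 = 5 − 4 = 1.
Assume c(r) = 5·(-3)^r − 4 for some r ≥ 0.
Then c(r+1) = -3c(r) − 16 = -3·(5·(-3)^r − 4) − 16 = -15·(-3)^r + 12 − 16 = 5·(-3)^{r+1} − 4.
By induction, c(n) = 5·(-3)^n − 4 for all n ≥ 0.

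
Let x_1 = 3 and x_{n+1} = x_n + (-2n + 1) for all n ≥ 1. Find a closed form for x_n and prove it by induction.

Claim: x_n = -n^2 + 2n + 2.

Base case: x_1 = 3, and -1^2 + 2·1 + 2 = 3.
Assume x_r = -r^2 + 2r + 2.
Then x_{r+1} = x_r + (-2r + 1) = (-r^2 + 2r + 2) + (-2r + 1) = -r^2 + 3,
and -(r+1)^2 + 2·(r+1) + 2 = -r^2 + 3.
Hence x_n = -n^2 + 2n + 2 for every n ≥ 1, by induction.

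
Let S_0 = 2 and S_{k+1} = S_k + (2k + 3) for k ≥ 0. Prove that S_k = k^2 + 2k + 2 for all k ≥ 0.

Base case: S_0 = 2, and 0^2 + 2·0 + 2 = 2.
Assume S_j = j^2 + 2j + 2.
Then S_{j+1} = S_j + (2j + 3) = (j^2 + 2j + 2) + (2j + 3) = j^2 + 4j + 5,
and (j+1)^2 + 2·(j+1) + 2 = j^2 + 4j + 5.
Hence S_k = k^2 + 2k + 2 for every k ≥ 0, by induction.

S_k = k^2 + 2k + 2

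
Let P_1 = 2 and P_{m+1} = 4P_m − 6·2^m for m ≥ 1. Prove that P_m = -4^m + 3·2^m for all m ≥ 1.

Base case: P_1 = 2, and -4^1 + 3·2^1 = -4 + 6 = 2.
Assume P_k = -4^k + 3·2^k for some k ≥ 1.
Then P_{k+1} = 4P_k − 6·2^k = 4·(-4^k + 3·2^k) − 6·2^k = -4^{k+1} + 12·2^k − 6·2^k = -4^{k+1} + 6·2^k = -4^{k+1} + 3·2^{k+1}.
This completes the inductive step, so P_m = -4^m + 3·2^m for all m ≥ 1.

P_m = -4^m + 3·2^m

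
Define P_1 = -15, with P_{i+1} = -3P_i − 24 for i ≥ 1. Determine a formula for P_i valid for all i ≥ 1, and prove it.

Claim: P_i = 3·(-3)^i − 6.

Base case: P_1 = -15, and 3·(-3)^1 − 6 = -9 − 6 = -15.
Assume P_m = 3·(-3)^m − 6 for some m ≥ 1.
Then P_{m+1} = -3P_m − 24 = -3·(3·(-3)^m − 6) − 24 = -9·(-3)^m + 18 − 24 = 3·(-3)^{m+1} − 6.
This completes the inductive step, so P_i = 3·(-3)^i − 6 for all i ≥ 1.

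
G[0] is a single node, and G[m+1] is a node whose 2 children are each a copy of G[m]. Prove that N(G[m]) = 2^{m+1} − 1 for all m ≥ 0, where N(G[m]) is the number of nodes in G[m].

Base case: N(G[0]) = 1, and 2^{0+1} − 1 = 1.
Assume N(G[k]) = 2^{k+1} − 1.
Then N(G[k+1]) = 1 + 2N(G[k]) = 1 + 2(2^{k+1} − 1) = 2^{k+2} − 2 + 1 = 2^{k+2} − 1.
So the formula holds for k+1, and by induction N(G[m]) = 2^{m+1} − 1 for all m ≥ 0.

N(G[m]) = 2^{m+1} − 1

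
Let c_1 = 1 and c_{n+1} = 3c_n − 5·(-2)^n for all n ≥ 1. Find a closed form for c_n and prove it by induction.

Claim: c_n = 3^n + (-2)^n.

Base case: c_1 = 1, and 3^1 + (-2)^1 = 3 − 2 = 1.
Assume c_j = 3^j + (-2)^j for some j ≥ 1.
Then c_{j+1} = 3c_j − 5·(-2)^j = 3·(3^j + (-2)^j) − 5·(-2)^j = 3^{j+1} + 3·(-2)^j − 5·(-2)^j = 3^{j+1} − 2·(-2)^j = 3^{j+1} + (-2)^{j+1}.
By induction, c_n = 3^n + (-2)^n for all n ≥ 1.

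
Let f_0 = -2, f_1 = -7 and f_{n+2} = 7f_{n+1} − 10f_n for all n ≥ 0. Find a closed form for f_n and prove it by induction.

Claim: f_n = -2^n − 5^n.

Base cases: f_0 = -2 and -2^0 − 5^0 = -2; f_1 = -7 and -2^1 − 5^1 = -7.
Assume f_j = -2^j − 5^j for all 0 ≤ j ≤ k, where k ≥ 1.
Then f_{k+1} = 7f_k − 10f_{k−1} = 7·(-2^k − 5^k) − 10·(-2^{k−1} − 5^{k−1}) = -(7·2 − 10)2^{k−1} − (7·5 − 10)5^{k−1} = -4·2^{k−1} − 25·5^{k−1} = -2^{k+1} − 5^{k+1}.
This completes the inductive step, so f_n = -2^n − 5^n for all n ≥ 0.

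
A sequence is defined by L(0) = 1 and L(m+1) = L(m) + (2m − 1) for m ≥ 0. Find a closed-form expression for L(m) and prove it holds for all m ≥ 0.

Claim: L(m) = m^2 − 2m + 1.

Base case: L(0) = 1, and 0^2 − 2·0 + 1 = 1.
Assume L(k) = k^2 − 2k + 1.
Then L(k+1) = L(k) + (2k − 1) = (k^2 − 2k + 1) + (2k − 1) = k^2,
and (k+1)^2 − 2·(k+1) + 1 = k^2.
This completes the inductive step, so L(m) = m^2 − 2m + 1 for all m ≥ 0.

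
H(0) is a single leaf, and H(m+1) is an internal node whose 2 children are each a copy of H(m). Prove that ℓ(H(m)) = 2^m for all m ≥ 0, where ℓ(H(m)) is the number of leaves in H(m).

Base case: ℓ(H(0)) = 1, and 2^0 = 1.
Assume ℓ(H(j)) = 2^j.
Then ℓ(H(j+1)) = 2·ℓ(H(j)) = 2·2^j = 2^{j+1}.
This completes the inductive step, so ℓ(H(m)) = 2^m for all m ≥ 0.

ℓ(H(m)) = 2^m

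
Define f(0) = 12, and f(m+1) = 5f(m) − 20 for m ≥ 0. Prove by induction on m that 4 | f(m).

Base case: f(0) = 12 = 4·3, so 4 | f(0).
Assume 4 | f(r), so f(r) = 4t for some integer t.
Then f(r+1) = 5f(r) − 20 = 5·(4t) − 20 = 4(5t − 5), so 4 | f(r+1).
So the property holds for r+1, and by induction 4 | f(m) for all m ≥ 0.

4 | f(m)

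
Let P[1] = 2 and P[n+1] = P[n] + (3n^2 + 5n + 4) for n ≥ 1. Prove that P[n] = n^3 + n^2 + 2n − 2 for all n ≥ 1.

Base case: P[1] = 2, and 1^3 + 1^2 + 2·1 − 2 = 2.
Assume P[m] = m^3 + m^2 + 2m − 2.
Then P[m+1] = P[m] + (3m^2 + 5m + 4) = (m^3 + m^2 + 2m − 2) + (3m^2 + 5m + 4) = m^3 + 4m^2 + 7m + 2,
and (m+1)^3 + (m+1)^2 + 2·(m+1) − 2 = m^3 + 4m^2 + 7m + 2.
By induction, P[n] = n^3 + n^2 + 2n − 2 for all n ≥ 1.

P[n] = n^3 + n^2 + 2n − 2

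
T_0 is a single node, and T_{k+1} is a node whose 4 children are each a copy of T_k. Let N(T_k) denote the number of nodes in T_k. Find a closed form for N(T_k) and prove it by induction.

Claim: N(T_k) = (4^{k+1} − 1)/3.

Base case: N(T_0) = 1, and (4^{0+1} − 1)/3 = 1.
Assume N(T_r) = (4^{r+1} − 1)/3.
Then N(T_{r+1}) = 1 + 4N(T_r) = 1 + 4·(4^{r+1} − 1)/3 = 1 + (4^{r+2} − 4)/3 = (3 + 4^{r+2} − 4)/3 = (4^{r+2} − 1)/3.
This completes the inductive step, so N(T_k) = (4^{k+1} − 1)/3 for all k ≥ 0.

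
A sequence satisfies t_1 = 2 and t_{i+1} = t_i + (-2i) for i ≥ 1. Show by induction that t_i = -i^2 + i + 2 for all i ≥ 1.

Base case: t_1 = 2, and -1^2 + 1 + 2 = 2.
Assume t_j = -j^2 + j + 2.
Then t_{j+1} = t_j + (-2j) = (-j^2 + j + 2) + (-2j) = -j^2 − j + 2,
and -(j+1)^2 + (j+1) + 2 = -j^2 − j + 2.
By induction, t_i = -i^2 + i + 2 for all i ≥ 1.

t_i = -i^2 + i + 2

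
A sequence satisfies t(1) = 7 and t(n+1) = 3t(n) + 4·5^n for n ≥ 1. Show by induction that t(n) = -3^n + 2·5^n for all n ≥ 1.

Base case: t(1) = 7, and -3^1 + 2·5^1 = -3 + 10 = 7.
Assume t(r) = -3^r + 2·5^r for some r ≥ 1.
Then t(r+1) = 3t(r) + 4·5^r = 3·(-3^r + 2·5^r) + 4·5^r = -3^{r+1} + 6·5^r + 4·5^r = -3^{r+1} + 10·5^r = -3^{r+1} + 2·5^{r+1}.
By induction, t(n) = -3^n + 2·5^n for all n ≥ 1.

t(n) = -3^n + 2·5^n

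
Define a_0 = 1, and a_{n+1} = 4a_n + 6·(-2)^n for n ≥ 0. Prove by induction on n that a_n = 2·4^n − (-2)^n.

Base case: a_0 = 1, and 2·4^0 − (-2)^0 = 2 − 1 = 1.
Assume a_j = 2·4^j − (-2)^j for some j ≥ 0.
Then a_{j+1} = 4a_j + 6·(-2)^j = 4·(2·4^j − (-2)^j) + 6·(-2)^j = 2·4^{j+1} − 4·(-2)^j + 6·(-2)^j = 2·4^{j+1} + 2·(-2)^j = 2·4^{j+1} − (-2)^{j+1}.
So the formula holds for j+1, and by induction a_n = 2·4^n − (-2)^n for all n ≥ 0.

a_n = 2·4^n − (-2)^n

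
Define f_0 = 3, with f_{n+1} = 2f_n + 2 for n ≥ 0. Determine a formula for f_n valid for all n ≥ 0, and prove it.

Claim: f_n = 5·2^n − 2.

Base case: f_0 = 3, and 5·2^0 − 2 = 5 − 2 = 3.
Assume f_m = 5·2^m − 2 for some m ≥ 0.
Then f_{m+1} = 2f_m + 2 = 2·(5·2^m − 2) + 2 = 10·2^m − 4 + 2 = 5·2^{m+1} − 2.
Hence f_n = 5·2^n − 2 for every n ≥ 0, by induction.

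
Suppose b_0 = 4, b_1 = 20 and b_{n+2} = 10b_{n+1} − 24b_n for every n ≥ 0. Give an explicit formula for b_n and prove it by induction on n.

Claim: b_n = 2·4^n + 2·6^n.

Base cases: b_0 = 4 and 2·4^0 + 2·6^0 = 4; b_1 = 20 and 2·4^1 + 2·6^1 = 20.
Assume b_i = 2·4^i + 2·6^i for all 0 ≤ i ≤ j, where j ≥ 1.
Then b_{j+1} = 10b_j − 24b_{j−1} = 10·(2·4^j + 2·6^j) − 24·(2·4^{j−1} + 2·6^{j−1}) = 2·(10·4 − 24)4^{j−1} + 2·(10·6 − 24)6^{j−1} = 32·4^{j−1} + 72·6^{j−1} = 2·4^{j+1} + 2·6^{j+1}.
This completes the inductive step, so b_n = 2·4^n + 2·6^n for all n ≥ 0.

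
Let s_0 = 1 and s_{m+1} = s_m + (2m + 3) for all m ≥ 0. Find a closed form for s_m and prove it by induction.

Claim: s_m = m^2 + 2m + 1.

Base case: s_0 = 1, and 0^2 + 2·0 + 1 = 1.
Assume s_k = k^2 + 2k + 1.
Then s_{k+1} = s_k + (2k + 3) = (k^2 + 2k + 1) + (2k + 3) = k^2 + 4k + 4,
and (k+1)^2 + 2·(k+1) + 1 = k^2 + 4k + 4.
This completes the inductive step, so s_m = m^2 + 2m + 1 for all m ≥ 0.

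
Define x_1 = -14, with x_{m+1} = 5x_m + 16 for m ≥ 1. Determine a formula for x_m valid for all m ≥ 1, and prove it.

Claim: x_m = -2·5^m − 4.

Base case: x_1 = -14, and -2·5^1 − 4 = -10 − 4 = -14.
Assume x_j = -2·5^j − 4 for some j ≥ 1.
Then x_{j+1} = 5x_j + 16 = 5·(-2·5^j − 4) + 16 = -10·5^j − 20 + 16 = -2·5^{j+1} − 4.
By induction, x_m = -2·5^m − 4 for all m ≥ 1.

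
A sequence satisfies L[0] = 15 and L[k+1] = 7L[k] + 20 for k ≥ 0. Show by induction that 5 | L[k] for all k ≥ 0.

Base case: L[0] = 15 = 5·3, so 5 | L[0].
Assume 5 | L[r], so L[r] = 5t for some integer t.
Then L[r+1] = 7L[r] + 20 = 7·(5t) + 20 = 5(7t + 4), so 5 | L[r+1].
Hence 5 | L[k] for every k ≥ 0, by induction.

5 | L[k]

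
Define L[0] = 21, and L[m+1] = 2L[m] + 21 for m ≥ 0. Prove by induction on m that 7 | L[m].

Base case: L[0] = 21 = 7·3, so 7 | L[0].
Assume 7 | L[k], so L[k] = 7t for some integer t.
Then L[k+1] = 2L[k] + 21 = 2·(7t) + 21 = 7(2t + 3), so 7 | L[k+1].
By induction, 7 | L[m] for all m ≥ 0.

7 | L[m]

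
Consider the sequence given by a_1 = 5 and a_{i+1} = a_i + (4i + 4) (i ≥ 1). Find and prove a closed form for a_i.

Claim: a_i = 2i^2 + 2i + 1.

Base case: a_1 = 5, and 2·1^2 + 2·1 + 1 = 5.
Assume a_k = 2k^2 + 2k + 1.
Then a_{k+1} = a_k + (4k + 4) = (2k^2 + 2k + 1) + (4k + 4) = 2k^2 + 6k + 5,
and 2·(k+1)^2 + 2·(k+1) + 1 = 2k^2 + 6k + 5.
This completes the inductive step, so a_i = 2i^2 + 2i + 1 for all i ≥ 1.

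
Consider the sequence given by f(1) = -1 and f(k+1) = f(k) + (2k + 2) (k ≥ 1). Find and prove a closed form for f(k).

Claim: f(k) = k^2 + k − 3.

Base case: f(1) = -1, and 1^2 + 1 − 3 = -1.
Assume f(m) = m^2 + m − 3.
Then f(m+1) = f(m) + (2m + 2) = (m^2 + m − 3) + (2m + 2) = m^2 + 3m − 1,
and (m+1)^2 + (m+1) − 3 = m^2 + 3m − 1.
By induction, f(k) = k^2 + k − 3 for all k ≥ 1.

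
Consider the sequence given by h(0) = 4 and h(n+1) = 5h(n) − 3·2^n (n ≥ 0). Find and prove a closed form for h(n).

Claim: h(n) = 3·5^n + 2^n.

Base case: h(0) = 4, and 3·5^0 + 2^0 = 3 + 1 = 4.
Assume h(m) = 3·5^m + 2^m for some m ≥ 0.
Then h(m+1) = 5h(m) − 3·2^m = 5·(3·5^m + 2^m) − 3·2^m = 3·5^{m+1} + 5·2^m − 3·2^m = 3·5^{m+1} + 2·2^m = 3·5^{m+1} + 2^{m+1}.
So the formula holds for m+1, and by induction h(n) = 3·5^n + 2^n for all n ≥ 0.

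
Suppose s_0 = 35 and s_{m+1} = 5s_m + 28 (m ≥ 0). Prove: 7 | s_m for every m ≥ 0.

Base case: s_0 = 35 = 7·5, so 7 | s_0.
Assume 7 | s_j, so s_j = 7t for some integer t.
Then s_{j+1} = 5s_j + 28 = 5·(7t) + 28 = 7(5t + 4), so 7 | s_{j+1}.
This completes the inductive step, so 7 | s_m for all m ≥ 0.

7 | s_m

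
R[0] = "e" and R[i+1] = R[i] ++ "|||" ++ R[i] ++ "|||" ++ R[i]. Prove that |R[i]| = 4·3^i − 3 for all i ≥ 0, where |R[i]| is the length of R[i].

Base case: |R[0]| = 1, and 4·3^0 − 3 = 1.
Assume |R[r]| = 4·3^r − 3.
Then |R[r+1]| = 3|R[r]| + 6 = 3(4·3^r − 3) + 6 = 4·3^{r+1} − 9 + 6 = 4·3^{r+1} − 3.
So the formula holds for r+1, and by induction |R[i]| = 4·3^i − 3 for all i ≥ 0.

|R[i]| = 4·3^i − 3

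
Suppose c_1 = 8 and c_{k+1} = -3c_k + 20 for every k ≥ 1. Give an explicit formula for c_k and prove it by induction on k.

Claim: c_k = -(-3)^k + 5.

Base case: c_1 = 8, and -(-3)^1 + 5 = 3 + 5 = 8.
Assume c_r = -(-3)^r + 5 for some r ≥ 1.
Then c_{r+1} = -3c_r + 20 = -3·(-(-3)^r + 5) + 20 = 3·(-3)^r − 15 + 20 = -(-3)^{r+1} + 5.
Hence c_k = -(-3)^k + 5 for every k ≥ 1, by induction.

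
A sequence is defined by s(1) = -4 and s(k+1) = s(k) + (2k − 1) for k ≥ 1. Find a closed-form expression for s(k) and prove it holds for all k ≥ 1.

Claim: s(k) = k^2 − 2k − 3.

Base case: s(1) = -4, and 1^2 − 2·1 − 3 = -4.
Assume s(j) = j^2 − 2j − 3.
Then s(j+1) = s(j) + (2j − 1) = (j^2 − 2j − 3) + (2j − 1) = j^2 − 4,
and (j+1)^2 − 2·(j+1) − 3 = j^2 − 4.
Hence s(k) = k^2 − 2k − 3 for every k ≥ 1, by induction.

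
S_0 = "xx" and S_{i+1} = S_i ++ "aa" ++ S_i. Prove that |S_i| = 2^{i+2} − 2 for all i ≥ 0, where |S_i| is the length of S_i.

Base case: |S_0| = 2, and 2^{0+2} − 2 = 2.
Assume |S_j| = 2^{j+2} − 2.
Then |S_{j+1}| = |S_j| + 2 + |S_j| = 2|S_j| + 2 = 2(2^{j+2} − 2) + 2 = 2^{j+3} − 4 + 2 = 2^{j+3} − 2.
Hence |S_i| = 2^{i+2} − 2 for every i ≥ 0, by induction.

|S_i| = 2^{i+2} − 2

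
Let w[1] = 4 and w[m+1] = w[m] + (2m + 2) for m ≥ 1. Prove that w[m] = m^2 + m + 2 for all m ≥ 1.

Base case: w[1] = 4, and 1^2 + 1 + 2 = 4.
Assume w[r] = r^2 + r + 2.
Then w[r+1] = w[r] + (2r + 2) = (r^2 + r + 2) + (2r + 2) = r^2 + 3r + 4,
and (r+1)^2 + (r+1) + 2 = r^2 + 3r + 4.
This completes the inductive step, so w[m] = m^2 + m + 2 for all m ≥ 1.

w[m] = m^2 + m + 2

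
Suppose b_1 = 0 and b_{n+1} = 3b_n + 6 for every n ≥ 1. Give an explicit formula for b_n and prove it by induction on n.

Claim: b_n = 3^n − 3.

Base case: b_1 = 0, and 3^1 − 3 = 3 − 3 = 0.
Assume b_j = 3^j − 3 for some j ≥ 1.
Then b_{j+1} = 3b_j + 6 = 3·(3^j − 3) + 6 = 3^{j+1} − 9 + 6 = 3^{j+1} − 3.
This completes the inductive step, so b_n = 3^n − 3 for all n ≥ 1.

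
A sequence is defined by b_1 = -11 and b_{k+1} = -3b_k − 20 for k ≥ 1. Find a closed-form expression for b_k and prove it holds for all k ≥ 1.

Claim: b_k = 2·(-3)^k − 5.

Base case: b_1 = -11, and 2·(-3)^1 − 5 = -6 − 5 = -11.
Assume b_r = 2·(-3)^r − 5 for some r ≥ 1.
Then b_{r+1} = -3b_r − 20 = -3·(2·(-3)^r − 5) − 20 = -6·(-3)^r + 15 − 20 = 2·(-3)^{r+1} − 5.
So the formula holds for r+1, and by induction b_k = 2·(-3)^k − 5 for all k ≥ 1.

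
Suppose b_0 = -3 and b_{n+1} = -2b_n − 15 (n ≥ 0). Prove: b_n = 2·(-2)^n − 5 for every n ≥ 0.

Base case: b_0 = -3, and 2·(-2)^0 − 5 = 2 − 5 = -3.
Assume b_m = 2·(-2)^m − 5 for some m ≥ 0.
Then b_{m+1} = -2b_m − 15 = -2·(2·(-2)^m − 5) − 15 = -4·(-2)^m + 10 − 15 = 2·(-2)^{m+1} − 5.
This completes the inductive step, so b_n = 2·(-2)^n − 5 for all n ≥ 0.

b_n = 2·(-2)^n − 5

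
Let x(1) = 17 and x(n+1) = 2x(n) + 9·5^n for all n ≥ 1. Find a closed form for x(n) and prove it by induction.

Claim: x(n) = 2^n + 3·5^n.

Base case: x(1) = 17, and 2^1 + 3·5^1 = 2 + 15 = 17.
Assume x(r) = 2^r + 3·5^r for some r ≥ 1.
Then x(r+1) = 2x(r) + 9·5^r = 2·(2^r + 3·5^r) + 9·5^r = 2^{r+1} + 6·5^r + 9·5^r = 2^{r+1} + 15·5^r = 2^{r+1} + 3·5^{r+1}.
This completes the inductive step, so x(n) = 2^n + 3·5^n for all n ≥ 1.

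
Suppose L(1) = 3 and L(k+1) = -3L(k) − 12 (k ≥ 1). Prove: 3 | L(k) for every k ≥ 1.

Base case: L(1) = 3 = 3·1, so 3 | L(1).
Assume 3 | L(j), so L(j) = 3t for some integer t.
Then L(j+1) = -3L(j) − 12 = -3·(3t) − 12 = 3(-3t − 4), so 3 | L(j+1).
By induction, 3 | L(k) for all k ≥ 1.

3 | L(k)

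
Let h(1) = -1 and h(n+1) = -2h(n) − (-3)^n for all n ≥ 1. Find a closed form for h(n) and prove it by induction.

Claim: h(n) = -(-2)^n + (-3)^n.

Base case: h(1) = -1, and -(-2)^1 + (-3)^1 = 2 − 3 = -1.
Assume h(r) = -(-2)^r + (-3)^r for some r ≥ 1.
Then h(r+1) = -2h(r) − (-3)^r = -2·(-(-2)^r + (-3)^r) − (-3)^r = -(-2)^{r+1} − 2·(-3)^r − (-3)^r = -(-2)^{r+1} − 3·(-3)^r = -(-2)^{r+1} + (-3)^{r+1}.
By induction, h(n) = -(-2)^n + (-3)^n for all n ≥ 1.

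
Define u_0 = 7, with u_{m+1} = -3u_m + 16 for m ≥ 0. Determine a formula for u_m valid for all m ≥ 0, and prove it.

Claim: u_m = 3·(-3)^m + 4.

Base case: u_0 = 7, and 3·(-3)^0 + 4 = 3 + 4 = 7.
Assume u_r = 3·(-3)^r + 4 for some r ≥ 0.
Then u_{r+1} = -3u_r + 16 = -3·(3·(-3)^r + 4) + 16 = -9·(-3)^r − 12 + 16 = 3·(-3)^{r+1} + 4.
This completes the inductive step, so u_m = 3·(-3)^m + 4 for all m ≥ 0.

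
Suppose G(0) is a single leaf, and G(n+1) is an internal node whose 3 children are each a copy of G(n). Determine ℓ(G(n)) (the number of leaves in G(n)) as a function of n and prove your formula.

Claim: ℓ(G(n)) = 3^n.

Base case: ℓ(G(0)) = 1, and 3^0 = 1.
Assume ℓ(G(r)) = 3^r.
Then ℓ(G(r+1)) = 3·ℓ(G(r)) = 3·3^r = 3^{r+1}.
By induction, ℓ(G(n)) = 3^n for all n ≥ 0.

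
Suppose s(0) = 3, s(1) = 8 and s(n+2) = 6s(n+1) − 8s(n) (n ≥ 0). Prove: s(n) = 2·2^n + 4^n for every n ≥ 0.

Base cases: s(0) = 3 and 2·2^0 + 4^0 = 3; s(1) = 8 and 2·2^1 + 4^1 = 8.
Assume s(j) = 2·2^j + 4^j for all 0 ≤ j ≤ m, where m ≥ 1.
Then s(m+1) = 6s(m) − 8s(m−1) = 6·(2·2^m + 4^m) − 8·(2·2^{m−1} + 4^{m−1}) = 2·(6·2 − 8)2^{m−1} + (6·4 − 8)4^{m−1} = 8·2^{m−1} + 16·4^{m−1} = 2·2^{m+1} + 4^{m+1}.
By strong induction, s(n) = 2·2^n + 4^n for all n ≥ 0.

s(n) = 2·2^n + 4^n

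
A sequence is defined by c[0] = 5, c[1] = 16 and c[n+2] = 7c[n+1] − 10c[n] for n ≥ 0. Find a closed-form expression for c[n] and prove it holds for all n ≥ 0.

Claim: c[n] = 3·2^n + 2·5^n.

Base cases: c[0] = 5 and 3·2^0 + 2·5^0 = 5; c[1] = 16 and 3·2^1 + 2·5^1 = 16.
Assume c[i] = 3·2^i + 2·5^i for all 0 ≤ i ≤ j, where j ≥ 1.
Then c[j+1] = 7c[j] − 10c[j−1] = 7·(3·2^j + 2·5^j) − 10·(3·2^{j−1} + 2·5^{j−1}) = 3·(7·2 − 10)2^{j−1} + 2·(7·5 − 10)5^{j−1} = 12·2^{j−1} + 50·5^{j−1} = 3·2^{j+1} + 2·5^{j+1}.
By strong induction, c[n] = 3·2^n + 2·5^n for all n ≥ 0.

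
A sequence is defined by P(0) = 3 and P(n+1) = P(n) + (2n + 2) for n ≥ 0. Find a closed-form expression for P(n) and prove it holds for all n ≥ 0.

Claim: P(n) = n^2 + n + 3.

Base case: P(0) = 3, and 0^2 + 0 + 3 = 3.
Assume P(j) = j^2 + j + 3.
Then P(j+1) = P(j) + (2j + 2) = (j^2 + j + 3) + (2j + 2) = j^2 + 3j + 5,
and (j+1)^2 + (j+1) + 3 = j^2 + 3j + 5.
Hence P(n) = n^2 + n + 3 for every n ≥ 0, by induction.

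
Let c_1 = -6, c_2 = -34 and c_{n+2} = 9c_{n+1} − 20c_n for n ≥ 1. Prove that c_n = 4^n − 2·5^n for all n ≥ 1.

Base cases: c_1 = -6 and 4^1 − 2·5^1 = -6; c_2 = -34 and 4^2 − 2·5^2 = -34.
Assume c_j = 4^j − 2·5^j for all 1 ≤ j ≤ m, where m ≥ 2.
Then c_{m+1} = 9c_m − 20c_{m−1} = 9·(4^m − 2·5^m) − 20·(4^{m−1} − 2·5^{m−1}) = (9·4 − 20)4^{m−1} − 2·(9·5 − 20)5^{m−1} = 16·4^{m−1} − 50·5^{m−1} = 4^{m+1} − 2·5^{m+1}.
So the formula holds for m+1, and by strong induction c_n = 4^n − 2·5^n for all n ≥ 1.

c_n = 4^n − 2·5^n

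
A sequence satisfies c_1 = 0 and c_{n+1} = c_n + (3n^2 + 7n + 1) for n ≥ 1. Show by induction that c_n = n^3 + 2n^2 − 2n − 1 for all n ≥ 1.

Base case: c_1 = 0, and 1^3 + 2·1^2 − 2·1 − 1 = 0.
Assume c_j = j^3 + 2j^2 − 2j − 1.
Then c_{j+1} = c_j + (3j^2 + 7j + 1) = (j^3 + 2j^2 − 2j − 1) + (3j^2 + 7j + 1) = j^3 + 5j^2 + 5j,
and (j+1)^3 + 2·(j+1)^2 − 2·(j+1) − 1 = j^3 + 5j^2 + 5j.
By induction, c_n = n^3 + 2n^2 − 2n − 1 for all n ≥ 1.

c_n = n^3 + 2n^2 − 2n − 1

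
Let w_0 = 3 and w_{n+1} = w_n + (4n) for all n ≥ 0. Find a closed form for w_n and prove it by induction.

Claim: w_n = 2n^2 − 2n + 3.

Base case: w_0 = 3, and 2·0^2 − 2·0 + 3 = 3.
Assume w_m = 2m^2 − 2m + 3.
Then w_{m+1} = w_m + (4m) = (2m^2 − 2m + 3) + (4m) = 2m^2 + 2m + 3,
and 2·(m+1)^2 − 2·(m+1) + 3 = 2m^2 + 2m + 3.
By induction, w_n = 2n^2 − 2n + 3 for all n ≥ 0.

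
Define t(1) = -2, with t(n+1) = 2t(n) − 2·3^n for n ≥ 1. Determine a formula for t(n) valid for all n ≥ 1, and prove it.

Claim: t(n) = 2·2^n − 2·3^n.

Base case: t(1) = -2, and 2·2^1 − 2·3^1 = 4 − 6 = -2.
Assume t(k) = 2·2^k − 2·3^k for some k ≥ 1.
Then t(k+1) = 2t(k) − 2·3^k = 2·(2·2^k − 2·3^k) − 2·3^k = 2·2^{k+1} − 4·3^k − 2·3^k = 2·2^{k+1} − 6·3^k = 2·2^{k+1} − 2·3^{k+1}.
Hence t(n) = 2·2^n − 2·3^n for every n ≥ 1, by induction.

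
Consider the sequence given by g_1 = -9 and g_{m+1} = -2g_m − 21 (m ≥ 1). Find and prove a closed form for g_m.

Claim: g_m = (-2)^m − 7.

Base case: g_1 = -9, and (-2)^1 − 7 = -2 − 7 = -9.
Assume g_r = (-2)^r − 7 for some r ≥ 1.
Then g_{r+1} = -2g_r − 21 = -2·((-2)^r − 7) − 21 = -2·(-2)^r + 14 − 21 = (-2)^{r+1} − 7.
Hence g_m = (-2)^m − 7 for every m ≥ 1, by induction.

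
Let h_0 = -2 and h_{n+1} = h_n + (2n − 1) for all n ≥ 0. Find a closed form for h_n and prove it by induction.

Claim: h_n = n^2 − 2n − 2.

Base case: h_0 = -2, and 0^2 − 2·0 − 2 = -2.
Assume h_m = m^2 − 2m − 2.
Then h_{m+1} = h_m + (2m − 1) = (m^2 − 2m − 2) + (2m − 1) = m^2 − 3,
and (m+1)^2 − 2·(m+1) − 2 = m^2 − 3.
Hence h_n = n^2 − 2n − 2 for every n ≥ 0, by induction.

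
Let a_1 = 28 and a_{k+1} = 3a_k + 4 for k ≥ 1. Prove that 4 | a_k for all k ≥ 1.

Base case: a_1 = 28 = 4·7, so 4 | a_1.
Assume 4 | a_m, so a_m = 4t for some integer t.
Then a_{m+1} = 3a_m + 4 = 3·(4t) + 4 = 4(3t + 1), so 4 | a_{m+1}.
By induction, 4 | a_k for all k ≥ 1.

4 | a_k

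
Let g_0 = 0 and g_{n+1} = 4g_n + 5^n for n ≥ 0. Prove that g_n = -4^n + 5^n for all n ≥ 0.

Base case: g_0 = 0, and -4^0 + 5^0 = -1 + 1 = 0.
Assume g_j = -4^j + 5^j for some j ≥ 0.
Then g_{j+1} = 4g_j + 5^j = 4·(-4^j + 5^j) + 5^j = -4^{j+1} + 4·5^j + 5^j = -4^{j+1} + 5·5^j = -4^{j+1} + 5^{j+1}.
Hence g_n = -4^n + 5^n for every n ≥ 0, by induction.

g_n = -4^n + 5^n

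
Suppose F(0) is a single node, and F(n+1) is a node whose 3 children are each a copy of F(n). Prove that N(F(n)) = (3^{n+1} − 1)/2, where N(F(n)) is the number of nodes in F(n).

Base case: N(F(0)) = 1, and (3^{0+1} − 1)/2 = 1.
Assume N(F(j)) = (3^{j+1} − 1)/2.
Then N(F(j+1)) = 1 + 3N(F(j)) = 1 + 3·(3^{j+1} − 1)/2 = 1 + (3^{j+2} − 3)/2 = (2 + 3^{j+2} − 3)/2 = (3^{j+2} − 1)/2.
This completes the inductive step, so N(F(n)) = (3^{n+1} − 1)/2 for all n ≥ 0.

N(F(n)) = (3^{n+1} − 1)/2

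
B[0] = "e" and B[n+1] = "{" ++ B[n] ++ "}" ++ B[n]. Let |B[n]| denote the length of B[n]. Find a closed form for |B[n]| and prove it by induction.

Claim: |B[n]| = 3·2^n − 2.

Base case: |B[0]| = 1, and 3·2^0 − 2 = 1.
Assume |B[r]| = 3·2^r − 2.
Then |B[r+1]| = 1 + |B[r]| + 1 + |B[r]| = 2|B[r]| + 2 = 2(3·2^r − 2) + 2 = 3·2^{r+1} − 4 + 2 = 3·2^{r+1} − 2.
Hence |B[n]| = 3·2^n − 2 for every n ≥ 0, by induction.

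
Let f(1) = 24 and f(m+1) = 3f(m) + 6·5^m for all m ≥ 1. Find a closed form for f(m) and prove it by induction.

Claim: f(m) = 3·3^m + 3·5^m.

Base case: f(1) = 24, and 3·3^1 + 3·5^1 = 9 + 15 = 24.
Assume f(j) = 3·3^j + 3·5^j for some j ≥ 1.
Then f(j+1) = 3f(j) + 6·5^j = 3·(3·3^j + 3·5^j) + 6·5^j = 3·3^{j+1} + 9·5^j + 6·5^j = 3·3^{j+1} + 15·5^j = 3·3^{j+1} + 3·5^{j+1}.
Hence f(m) = 3·3^m + 3·5^m for every m ≥ 1, by induction.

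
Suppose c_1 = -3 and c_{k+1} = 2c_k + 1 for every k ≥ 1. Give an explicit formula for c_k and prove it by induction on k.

Claim: c_k = -2^k − 1.

Base case: c_1 = -3, and -2^1 − 1 = -2 − 1 = -3.
Assume c_m = -2^m − 1 for some m ≥ 1.
Then c_{m+1} = 2c_m + 1 = 2·(-2^m − 1) + 1 = -2^{m+1} − 2 + 1 = -2^{m+1} − 1.
Hence c_k = -2^k − 1 for every k ≥ 1, by induction.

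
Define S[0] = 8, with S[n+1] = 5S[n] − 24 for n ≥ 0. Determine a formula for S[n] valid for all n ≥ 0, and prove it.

Claim: S[n] = 2·5^n + 6.

Base case: S[0] = 8, and 2·5^0 + 6 = 2 + 6 = 8.
Assume S[k] = 2·5^k + 6 for some k ≥ 0.
Then S[k+1] = 5S[k] − 24 = 5·(2·5^k + 6) − 24 = 10·5^k + 30 − 24 = 2·5^{k+1} + 6.
This completes the inductive step, so S[n] = 2·5^n + 6 for all n ≥ 0.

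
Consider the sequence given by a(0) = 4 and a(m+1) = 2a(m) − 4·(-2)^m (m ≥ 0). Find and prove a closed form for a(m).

Claim: a(m) = 3·2^m + (-2)^m.

Base case: a(0) = 4, and 3·2^0 + (-2)^0 = 3 + 1 = 4.
Assume a(j) = 3·2^j + (-2)^j for some j ≥ 0.
Then a(j+1) = 2a(j) − 4·(-2)^j = 2·(3·2^j + (-2)^j) − 4·(-2)^j = 3·2^{j+1} + 2·(-2)^j − 4·(-2)^j = 3·2^{j+1} − 2·(-2)^j = 3·2^{j+1} + (-2)^{j+1}.
Hence a(m) = 3·2^m + (-2)^m for every m ≥ 0, by induction.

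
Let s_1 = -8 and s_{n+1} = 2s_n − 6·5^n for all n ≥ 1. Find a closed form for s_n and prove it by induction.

Claim: s_n = 2^n − 2·5^n.

Base case: s_1 = -8, and 2^1 − 2·5^1 = 2 − 10 = -8.
Assume s_j = 2^j − 2·5^j for some j ≥ 1.
Then s_{j+1} = 2s_j − 6·5^j = 2·(2^j − 2·5^j) − 6·5^j = 2^{j+1} − 4·5^j − 6·5^j = 2^{j+1} − 10·5^j = 2^{j+1} − 2·5^{j+1}.
By induction, s_n = 2^n − 2·5^n for all n ≥ 1.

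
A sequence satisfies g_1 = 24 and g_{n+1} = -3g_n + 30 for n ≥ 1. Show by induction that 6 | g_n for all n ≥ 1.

Base case: g_1 = 24 = 6·4, so 6 | g_1.
Assume 6 | g_r, so g_r = 6t for some integer t.
Then g_{r+1} = -3g_r + 30 = -3·(6t) + 30 = 6(-3t + 5), so 6 | g_{r+1}.
Hence 6 | g_n for every n ≥ 1, by induction.

6 | g_n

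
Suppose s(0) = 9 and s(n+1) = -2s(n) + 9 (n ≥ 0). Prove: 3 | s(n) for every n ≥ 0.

Base case: s(0) = 9 = 3·3, so 3 | s(0).
Assume 3 | s(k), so s(k) = 3t for some integer t.
Then s(k+1) = -2s(k) + 9 = -2·(3t) + 9 = 3(-2t + 3), so 3 | s(k+1).
Hence 3 | s(n) for every n ≥ 0, by induction.

3 | s(n)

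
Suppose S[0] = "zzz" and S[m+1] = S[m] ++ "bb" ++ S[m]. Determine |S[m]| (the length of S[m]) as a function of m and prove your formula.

Claim: |S[m]| = 5·2^m − 2.

Base case: |S[0]| = 3, and 5·2^0 − 2 = 3.
Assume |S[r]| = 5·2^r − 2.
Then |S[r+1]| = |S[r]| + 2 + |S[r]| = 2|S[r]| + 2 = 2(5·2^r − 2) + 2 = 5·2^{r+1} − 4 + 2 = 5·2^{r+1} − 2.
Hence |S[m]| = 5·2^m − 2 for every m ≥ 0, by induction.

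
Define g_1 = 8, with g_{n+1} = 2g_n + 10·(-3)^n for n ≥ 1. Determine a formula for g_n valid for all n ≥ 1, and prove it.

Claim: g_n = 2^n − 2·(-3)^n.

Base case: g_1 = 8, and 2^1 − 2·(-3)^1 = 2 + 6 = 8.
Assume g_m = 2^m − 2·(-3)^m for some m ≥ 1.
Then g_{m+1} = 2g_m + 10·(-3)^m = 2·(2^m − 2·(-3)^m) + 10·(-3)^m = 2^{m+1} − 4·(-3)^m + 10·(-3)^m = 2^{m+1} + 6·(-3)^m = 2^{m+1} − 2·(-3)^{m+1}.
So the formula holds for m+1, and by induction g_n = 2^n − 2·(-3)^n for all n ≥ 1.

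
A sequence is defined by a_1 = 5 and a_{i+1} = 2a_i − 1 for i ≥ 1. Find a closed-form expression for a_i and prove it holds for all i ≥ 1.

Claim: a_i = 2^{i+1} + 1.

Base case: a_1 = 5, and 2^{1+1} + 1 = 4 + 1 = 5.
Assume a_m = 2^{m+1} + 1 for some m ≥ 1.
Then a_{m+1} = 2a_m − 1 = 2·(2^{m+1} + 1) − 1 = 2^{m+2} + 2 − 1 = 2^{m+2} + 1.
This completes the inductive step, so a_i = 2^{i+1} + 1 for all i ≥ 1.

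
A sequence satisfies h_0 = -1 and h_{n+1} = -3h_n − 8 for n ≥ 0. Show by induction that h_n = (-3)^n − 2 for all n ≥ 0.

Base case: h_0 = -1, and (-3)^0 − 2 = 1 − 2 = -1.
Assume h_j = (-3)^j − 2 for some j ≥ 0.
Then h_{j+1} = -3h_j − 8 = -3·((-3)^j − 2) − 8 = -3·(-3)^j + 6 − 8 = (-3)^{j+1} − 2.
This completes the inductive step, so h_n = (-3)^n − 2 for all n ≥ 0.

h_n = (-3)^n − 2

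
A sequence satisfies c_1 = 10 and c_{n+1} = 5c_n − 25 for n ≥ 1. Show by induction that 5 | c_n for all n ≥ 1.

Base case: c_1 = 10 = 5·2, so 5 | c_1.
Assume 5 | c_j, so c_j = 5t for some integer t.
Then c_{j+1} = 5c_j − 25 = 5·(5t) − 25 = 5(5t − 5), so 5 | c_{j+1}.
So the property holds for j+1, and by induction 5 | c_n for all n ≥ 1.

5 | c_n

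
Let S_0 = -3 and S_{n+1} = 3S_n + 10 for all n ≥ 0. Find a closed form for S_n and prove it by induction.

Claim: S_n = 2·3^n − 5.

Base case: S_0 = -3, and 2·3^0 − 5 = 2 − 5 = -3.
Assume S_j = 2·3^j − 5 for some j ≥ 0.
Then S_{j+1} = 3S_j + 10 = 3·(2·3^j − 5) + 10 = 6·3^j − 15 + 10 = 2·3^{j+1} − 5.
So the formula holds for j+1, and by induction S_n = 2·3^n − 5 for all n ≥ 0.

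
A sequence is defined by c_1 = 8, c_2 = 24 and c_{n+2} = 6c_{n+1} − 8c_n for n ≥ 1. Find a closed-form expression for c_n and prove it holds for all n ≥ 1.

Claim: c_n = 4^n + 2·2^n.

Base cases: c_1 = 8 and 4^1 + 2·2^1 = 8; c_2 = 24 and 4^2 + 2·2^2 = 24.
Assume c_j = 4^j + 2·2^j for all 1 ≤ j ≤ r, where r ≥ 2.
Then c_{r+1} = 6c_r − 8c_{r−1} = 6·(4^r + 2·2^r) − 8·(4^{r−1} + 2·2^{r−1}) = (6·4 − 8)4^{r−1} + 2·(6·2 − 8)2^{r−1} = 16·4^{r−1} + 8·2^{r−1} = 4^{r+1} + 2·2^{r+1}.
This completes the inductive step, so c_n = 4^n + 2·2^n for all n ≥ 1.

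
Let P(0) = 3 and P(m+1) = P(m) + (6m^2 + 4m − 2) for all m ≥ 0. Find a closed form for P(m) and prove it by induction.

Claim: P(m) = 2m^3 − m^2 − 3m + 3.

Base case: P(0) = 3, and 2·0^3 − 0^2 − 3·0 + 3 = 3.
Assume P(r) = 2r^3 − r^2 − 3r + 3.
Then P(r+1) = P(r) + (6r^2 + 4r − 2) = (2r^3 − r^2 − 3r + 3) + (6r^2 + 4r − 2) = 2r^3 + 5r^2 + r + 1,
and 2·(r+1)^3 − (r+1)^2 − 3·(r+1) + 3 = 2r^3 + 5r^2 + r + 1.
Hence P(m) = 2m^3 − m^2 − 3m + 3 for every m ≥ 0, by induction.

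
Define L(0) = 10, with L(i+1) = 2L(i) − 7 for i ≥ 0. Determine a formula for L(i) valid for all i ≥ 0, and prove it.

Claim: L(i) = 3·2^i + 7.

Base case: L(0) = 10, and 3·2^0 + 7 = 3 + 7 = 10.
Assume L(j) = 3·2^j + 7 for some j ≥ 0.
Then L(j+1) = 2L(j) − 7 = 2·(3·2^j + 7) − 7 = 6·2^j + 14 − 7 = 3·2^{j+1} + 7.
So the formula holds for j+1, and by induction L(i) = 3·2^i + 7 for all i ≥ 0.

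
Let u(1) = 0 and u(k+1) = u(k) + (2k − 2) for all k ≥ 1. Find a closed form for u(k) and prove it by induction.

Claim: u(k) = k^2 − 3k + 2.

Base case: u(1) = 0, and 1^2 − 3·1 + 2 = 0.
Assume u(j) = j^2 − 3j + 2.
Then u(j+1) = u(j) + (2j − 2) = (j^2 − 3j + 2) + (2j − 2) = j^2 − j,
and (j+1)^2 − 3·(j+1) + 2 = j^2 − j.
Hence u(k) = k^2 − 3k + 2 for every k ≥ 1, by induction.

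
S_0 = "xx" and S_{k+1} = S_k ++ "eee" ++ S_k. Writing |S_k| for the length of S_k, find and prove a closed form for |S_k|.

Claim: |S_k| = 5·2^k − 3.

Base case: |S_0| = 2, and 5·2^0 − 3 = 2.
Assume |S_j| = 5·2^j − 3.
Then |S_{j+1}| = |S_j| + 3 + |S_j| = 2|S_j| + 3 = 2(5·2^j − 3) + 3 = 5·2^{j+1} − 6 + 3 = 5·2^{j+1} − 3.
So the formula holds for j+1, and by induction |S_k| = 5·2^k − 3 for all k ≥ 0.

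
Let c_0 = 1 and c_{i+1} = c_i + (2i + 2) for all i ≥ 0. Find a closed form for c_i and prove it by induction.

Claim: c_i = i^2 + i + 1.

Base case: c_0 = 1, and 0^2 + 0 + 1 = 1.
Assume c_m = m^2 + m + 1.
Then c_{m+1} = c_m + (2m + 2) = (m^2 + m + 1) + (2m + 2) = m^2 + 3m + 3,
and (m+1)^2 + (m+1) + 1 = m^2 + 3m + 3.
Hence c_i = i^2 + i + 1 for every i ≥ 0, by induction.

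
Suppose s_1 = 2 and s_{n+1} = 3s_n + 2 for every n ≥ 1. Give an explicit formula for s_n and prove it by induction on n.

Claim: s_n = 3^n − 1.

Base case: s_1 = 2, and 3^1 − 1 = 3 − 1 = 2.
Assume s_j = 3^j − 1 for some j ≥ 1.
Then s_{j+1} = 3s_j + 2 = 3·(3^j − 1) + 2 = 3^{j+1} − 3 + 2 = 3^{j+1} − 1.
So the formula holds for j+1, and by induction s_n = 3^n − 1 for all n ≥ 1.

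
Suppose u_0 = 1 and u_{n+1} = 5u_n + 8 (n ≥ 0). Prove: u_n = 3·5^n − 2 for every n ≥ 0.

Base case: u_0 = 1, and 3·5^0 − 2 = 3 − 2 = 1.
Assume u_m = 3·5^m − 2 for some m ≥ 0.
Then u_{m+1} = 5u_m + 8 = 5·(3·5^m − 2) + 8 = 15·5^m − 10 + 8 = 3·5^{m+1} − 2.
So the formula holds for m+1, and by induction u_n = 3·5^n − 2 for all n ≥ 0.

u_n = 3·5^n − 2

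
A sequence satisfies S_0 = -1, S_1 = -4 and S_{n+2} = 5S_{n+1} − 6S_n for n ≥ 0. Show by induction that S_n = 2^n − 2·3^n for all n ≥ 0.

Base cases: S_0 = -1 and 2^0 − 2·3^0 = -1; S_1 = -4 and 2^1 − 2·3^1 = -4.
Assume S_j = 2^j − 2·3^j for all 0 ≤ j ≤ k, where k ≥ 1.
Then S_{k+1} = 5S_k − 6S_{k−1} = 5·(2^k − 2·3^k) − 6·(2^{k−1} − 2·3^{k−1}) = (5·2 − 6)2^{k−1} − 2·(5·3 − 6)3^{k−1} = 4·2^{k−1} − 18·3^{k−1} = 2^{k+1} − 2·3^{k+1}.
Hence S_n = 2^n − 2·3^n for every n ≥ 0, by strong induction.

S_n = 2^n − 2·3^n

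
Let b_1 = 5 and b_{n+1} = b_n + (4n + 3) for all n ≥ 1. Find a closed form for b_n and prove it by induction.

Claim: b_n = 2n^2 + n + 2.

Base case: b_1 = 5, and 2·1^2 + 1 + 2 = 5.
Assume b_k = 2k^2 + k + 2.
Then b_{k+1} = b_k + (4k + 3) = (2k^2 + k + 2) + (4k + 3) = 2k^2 + 5k + 5,
and 2·(k+1)^2 + (k+1) + 2 = 2k^2 + 5k + 5.
By induction, b_n = 2n^2 + n + 2 for all n ≥ 1.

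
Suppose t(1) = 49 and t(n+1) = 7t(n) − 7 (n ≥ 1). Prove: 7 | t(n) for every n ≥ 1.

Base case: t(1) = 49 = 7·7, so 7 | t(1).
Assume 7 | t(m), so t(m) = 7s for some integer s.
Then t(m+1) = 7t(m) − 7 = 7·(7s) − 7 = 7(7s − 1), so 7 | t(m+1).
This completes the inductive step, so 7 | t(n) for all n ≥ 1.

7 | t(n)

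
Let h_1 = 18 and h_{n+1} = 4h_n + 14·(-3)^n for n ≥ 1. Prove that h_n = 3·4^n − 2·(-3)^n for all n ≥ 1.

Base case: h_1 = 18, and 3·4^1 − 2·(-3)^1 = 12 + 6 = 18.
Assume h_k = 3·4^k − 2·(-3)^k for some k ≥ 1.
Then h_{k+1} = 4h_k + 14·(-3)^k = 4·(3·4^k − 2·(-3)^k) + 14·(-3)^k = 3·4^{k+1} − 8·(-3)^k + 14·(-3)^k = 3·4^{k+1} + 6·(-3)^k = 3·4^{k+1} − 2·(-3)^{k+1}.
Hence h_n = 3·4^n − 2·(-3)^n for every n ≥ 1, by induction.

h_n = 3·4^n − 2·(-3)^n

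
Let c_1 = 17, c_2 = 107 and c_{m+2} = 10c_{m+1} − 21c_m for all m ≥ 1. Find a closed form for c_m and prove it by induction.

Claim: c_m = 2·7^m + 3^m.

Base cases: c_1 = 17 and 2·7^1 + 3^1 = 17; c_2 = 107 and 2·7^2 + 3^2 = 107.
Assume c_i = 2·7^i + 3^i for all 1 ≤ i ≤ j, where j ≥ 2.
Then c_{j+1} = 10c_j − 21c_{j−1} = 10·(2·7^j + 3^j) − 21·(2·7^{j−1} + 3^{j−1}) = 2·(10·7 − 21)7^{j−1} + (10·3 − 21)3^{j−1} = 98·7^{j−1} + 9·3^{j−1} = 2·7^{j+1} + 3^{j+1}.
By strong induction, c_m = 2·7^m + 3^m for all m ≥ 1.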